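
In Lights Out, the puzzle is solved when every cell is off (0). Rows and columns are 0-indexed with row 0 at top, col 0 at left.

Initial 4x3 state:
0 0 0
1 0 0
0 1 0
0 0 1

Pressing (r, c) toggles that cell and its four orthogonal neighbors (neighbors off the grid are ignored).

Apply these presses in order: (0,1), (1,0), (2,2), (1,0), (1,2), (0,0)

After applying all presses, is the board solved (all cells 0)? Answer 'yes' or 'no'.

After press 1 at (0,1):
1 1 1
1 1 0
0 1 0
0 0 1

After press 2 at (1,0):
0 1 1
0 0 0
1 1 0
0 0 1

After press 3 at (2,2):
0 1 1
0 0 1
1 0 1
0 0 0

After press 4 at (1,0):
1 1 1
1 1 1
0 0 1
0 0 0

After press 5 at (1,2):
1 1 0
1 0 0
0 0 0
0 0 0

After press 6 at (0,0):
0 0 0
0 0 0
0 0 0
0 0 0

Lights still on: 0

Answer: yes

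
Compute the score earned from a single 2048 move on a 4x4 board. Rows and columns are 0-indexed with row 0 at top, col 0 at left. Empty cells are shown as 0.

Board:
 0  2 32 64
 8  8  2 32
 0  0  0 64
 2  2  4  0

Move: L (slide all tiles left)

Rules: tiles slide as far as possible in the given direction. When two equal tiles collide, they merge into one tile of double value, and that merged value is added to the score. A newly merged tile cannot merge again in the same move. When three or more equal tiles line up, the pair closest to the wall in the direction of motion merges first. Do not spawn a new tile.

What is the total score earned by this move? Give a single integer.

Answer: 20

Derivation:
Slide left:
row 0: [0, 2, 32, 64] -> [2, 32, 64, 0]  score +0 (running 0)
row 1: [8, 8, 2, 32] -> [16, 2, 32, 0]  score +16 (running 16)
row 2: [0, 0, 0, 64] -> [64, 0, 0, 0]  score +0 (running 16)
row 3: [2, 2, 4, 0] -> [4, 4, 0, 0]  score +4 (running 20)
Board after move:
 2 32 64  0
16  2 32  0
64  0  0  0
 4  4  0  0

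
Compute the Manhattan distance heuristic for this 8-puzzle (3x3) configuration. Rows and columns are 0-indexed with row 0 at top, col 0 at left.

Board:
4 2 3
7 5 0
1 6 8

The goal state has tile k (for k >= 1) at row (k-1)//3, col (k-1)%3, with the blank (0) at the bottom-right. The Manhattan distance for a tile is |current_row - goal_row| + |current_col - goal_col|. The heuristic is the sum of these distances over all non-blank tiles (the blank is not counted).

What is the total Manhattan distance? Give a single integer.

Tile 4: (0,0)->(1,0) = 1
Tile 2: (0,1)->(0,1) = 0
Tile 3: (0,2)->(0,2) = 0
Tile 7: (1,0)->(2,0) = 1
Tile 5: (1,1)->(1,1) = 0
Tile 1: (2,0)->(0,0) = 2
Tile 6: (2,1)->(1,2) = 2
Tile 8: (2,2)->(2,1) = 1
Sum: 1 + 0 + 0 + 1 + 0 + 2 + 2 + 1 = 7

Answer: 7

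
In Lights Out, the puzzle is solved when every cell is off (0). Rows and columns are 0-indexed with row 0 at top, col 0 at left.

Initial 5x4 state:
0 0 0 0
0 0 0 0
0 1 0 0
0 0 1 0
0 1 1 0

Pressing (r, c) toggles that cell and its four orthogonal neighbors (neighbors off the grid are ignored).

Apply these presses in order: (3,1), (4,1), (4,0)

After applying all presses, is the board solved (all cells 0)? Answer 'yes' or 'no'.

After press 1 at (3,1):
0 0 0 0
0 0 0 0
0 0 0 0
1 1 0 0
0 0 1 0

After press 2 at (4,1):
0 0 0 0
0 0 0 0
0 0 0 0
1 0 0 0
1 1 0 0

After press 3 at (4,0):
0 0 0 0
0 0 0 0
0 0 0 0
0 0 0 0
0 0 0 0

Lights still on: 0

Answer: yes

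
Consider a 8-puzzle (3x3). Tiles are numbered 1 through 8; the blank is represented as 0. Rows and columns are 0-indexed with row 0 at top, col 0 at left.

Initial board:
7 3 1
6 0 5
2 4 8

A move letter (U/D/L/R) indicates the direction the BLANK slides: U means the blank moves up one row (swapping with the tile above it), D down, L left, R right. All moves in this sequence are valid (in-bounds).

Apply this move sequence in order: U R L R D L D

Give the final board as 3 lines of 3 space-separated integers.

Answer: 7 1 5
6 4 3
2 0 8

Derivation:
After move 1 (U):
7 0 1
6 3 5
2 4 8

After move 2 (R):
7 1 0
6 3 5
2 4 8

After move 3 (L):
7 0 1
6 3 5
2 4 8

After move 4 (R):
7 1 0
6 3 5
2 4 8

After move 5 (D):
7 1 5
6 3 0
2 4 8

After move 6 (L):
7 1 5
6 0 3
2 4 8

After move 7 (D):
7 1 5
6 4 3
2 0 8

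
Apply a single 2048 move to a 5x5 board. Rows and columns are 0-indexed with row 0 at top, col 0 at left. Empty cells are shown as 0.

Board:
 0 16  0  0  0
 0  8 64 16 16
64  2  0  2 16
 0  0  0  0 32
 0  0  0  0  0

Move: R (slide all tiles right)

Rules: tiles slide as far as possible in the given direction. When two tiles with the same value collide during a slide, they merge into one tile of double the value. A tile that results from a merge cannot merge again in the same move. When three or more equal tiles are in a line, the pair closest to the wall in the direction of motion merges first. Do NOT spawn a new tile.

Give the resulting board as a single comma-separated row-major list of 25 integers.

Answer: 0, 0, 0, 0, 16, 0, 0, 8, 64, 32, 0, 0, 64, 4, 16, 0, 0, 0, 0, 32, 0, 0, 0, 0, 0

Derivation:
Slide right:
row 0: [0, 16, 0, 0, 0] -> [0, 0, 0, 0, 16]
row 1: [0, 8, 64, 16, 16] -> [0, 0, 8, 64, 32]
row 2: [64, 2, 0, 2, 16] -> [0, 0, 64, 4, 16]
row 3: [0, 0, 0, 0, 32] -> [0, 0, 0, 0, 32]
row 4: [0, 0, 0, 0, 0] -> [0, 0, 0, 0, 0]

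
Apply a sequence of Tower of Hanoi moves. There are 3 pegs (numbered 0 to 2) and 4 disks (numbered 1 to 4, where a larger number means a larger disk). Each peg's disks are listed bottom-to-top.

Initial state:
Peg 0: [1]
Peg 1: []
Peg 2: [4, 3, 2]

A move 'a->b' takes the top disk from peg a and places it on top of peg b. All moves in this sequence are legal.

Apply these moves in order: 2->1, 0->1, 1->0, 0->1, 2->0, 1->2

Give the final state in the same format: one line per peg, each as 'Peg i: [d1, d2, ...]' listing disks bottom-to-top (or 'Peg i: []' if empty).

After move 1 (2->1):
Peg 0: [1]
Peg 1: [2]
Peg 2: [4, 3]

After move 2 (0->1):
Peg 0: []
Peg 1: [2, 1]
Peg 2: [4, 3]

After move 3 (1->0):
Peg 0: [1]
Peg 1: [2]
Peg 2: [4, 3]

After move 4 (0->1):
Peg 0: []
Peg 1: [2, 1]
Peg 2: [4, 3]

After move 5 (2->0):
Peg 0: [3]
Peg 1: [2, 1]
Peg 2: [4]

After move 6 (1->2):
Peg 0: [3]
Peg 1: [2]
Peg 2: [4, 1]

Answer: Peg 0: [3]
Peg 1: [2]
Peg 2: [4, 1]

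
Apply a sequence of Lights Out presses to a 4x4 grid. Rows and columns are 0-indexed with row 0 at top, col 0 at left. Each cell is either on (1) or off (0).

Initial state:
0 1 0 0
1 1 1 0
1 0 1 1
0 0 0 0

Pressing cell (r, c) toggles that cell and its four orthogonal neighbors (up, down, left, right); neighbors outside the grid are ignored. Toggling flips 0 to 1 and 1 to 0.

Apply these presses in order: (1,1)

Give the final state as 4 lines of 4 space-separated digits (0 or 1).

Answer: 0 0 0 0
0 0 0 0
1 1 1 1
0 0 0 0

Derivation:
After press 1 at (1,1):
0 0 0 0
0 0 0 0
1 1 1 1
0 0 0 0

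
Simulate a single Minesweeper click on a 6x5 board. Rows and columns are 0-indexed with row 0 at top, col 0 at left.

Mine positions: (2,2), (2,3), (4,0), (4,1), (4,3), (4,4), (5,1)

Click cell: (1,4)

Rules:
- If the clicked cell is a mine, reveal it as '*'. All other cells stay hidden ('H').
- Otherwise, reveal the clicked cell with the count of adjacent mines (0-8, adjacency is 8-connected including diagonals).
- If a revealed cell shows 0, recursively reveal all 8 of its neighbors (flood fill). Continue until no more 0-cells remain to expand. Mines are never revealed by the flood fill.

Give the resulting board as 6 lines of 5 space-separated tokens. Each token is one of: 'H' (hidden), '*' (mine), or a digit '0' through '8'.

H H H H H
H H H H 1
H H H H H
H H H H H
H H H H H
H H H H H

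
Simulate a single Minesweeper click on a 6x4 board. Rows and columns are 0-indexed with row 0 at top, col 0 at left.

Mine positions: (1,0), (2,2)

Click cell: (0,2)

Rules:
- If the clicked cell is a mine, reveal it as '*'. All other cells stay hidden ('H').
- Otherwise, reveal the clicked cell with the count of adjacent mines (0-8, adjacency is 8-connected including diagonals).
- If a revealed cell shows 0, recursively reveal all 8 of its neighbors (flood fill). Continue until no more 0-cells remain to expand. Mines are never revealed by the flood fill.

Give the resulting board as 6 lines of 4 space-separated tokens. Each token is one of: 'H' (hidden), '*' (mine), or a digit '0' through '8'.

H 1 0 0
H 2 1 1
H H H H
H H H H
H H H H
H H H H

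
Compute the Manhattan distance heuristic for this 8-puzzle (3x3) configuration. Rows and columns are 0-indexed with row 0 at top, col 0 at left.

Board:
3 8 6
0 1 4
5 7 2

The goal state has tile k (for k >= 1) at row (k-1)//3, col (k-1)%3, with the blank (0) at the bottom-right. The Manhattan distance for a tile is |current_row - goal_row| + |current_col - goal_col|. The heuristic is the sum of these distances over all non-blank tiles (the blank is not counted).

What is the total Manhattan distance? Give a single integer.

Answer: 15

Derivation:
Tile 3: (0,0)->(0,2) = 2
Tile 8: (0,1)->(2,1) = 2
Tile 6: (0,2)->(1,2) = 1
Tile 1: (1,1)->(0,0) = 2
Tile 4: (1,2)->(1,0) = 2
Tile 5: (2,0)->(1,1) = 2
Tile 7: (2,1)->(2,0) = 1
Tile 2: (2,2)->(0,1) = 3
Sum: 2 + 2 + 1 + 2 + 2 + 2 + 1 + 3 = 15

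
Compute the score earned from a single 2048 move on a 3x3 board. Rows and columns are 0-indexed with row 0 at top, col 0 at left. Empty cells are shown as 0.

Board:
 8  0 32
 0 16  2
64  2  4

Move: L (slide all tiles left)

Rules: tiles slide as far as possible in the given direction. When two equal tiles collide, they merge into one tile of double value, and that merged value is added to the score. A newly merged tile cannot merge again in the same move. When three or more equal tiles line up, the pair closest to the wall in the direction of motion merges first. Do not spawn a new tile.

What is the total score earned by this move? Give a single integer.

Slide left:
row 0: [8, 0, 32] -> [8, 32, 0]  score +0 (running 0)
row 1: [0, 16, 2] -> [16, 2, 0]  score +0 (running 0)
row 2: [64, 2, 4] -> [64, 2, 4]  score +0 (running 0)
Board after move:
 8 32  0
16  2  0
64  2  4

Answer: 0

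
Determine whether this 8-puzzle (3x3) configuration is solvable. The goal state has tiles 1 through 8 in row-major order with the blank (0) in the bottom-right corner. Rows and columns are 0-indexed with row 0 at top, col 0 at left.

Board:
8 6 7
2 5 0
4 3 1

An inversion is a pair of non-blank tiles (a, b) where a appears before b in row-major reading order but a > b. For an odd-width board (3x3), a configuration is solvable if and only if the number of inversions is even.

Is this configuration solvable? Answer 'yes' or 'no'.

Answer: yes

Derivation:
Inversions (pairs i<j in row-major order where tile[i] > tile[j] > 0): 24
24 is even, so the puzzle is solvable.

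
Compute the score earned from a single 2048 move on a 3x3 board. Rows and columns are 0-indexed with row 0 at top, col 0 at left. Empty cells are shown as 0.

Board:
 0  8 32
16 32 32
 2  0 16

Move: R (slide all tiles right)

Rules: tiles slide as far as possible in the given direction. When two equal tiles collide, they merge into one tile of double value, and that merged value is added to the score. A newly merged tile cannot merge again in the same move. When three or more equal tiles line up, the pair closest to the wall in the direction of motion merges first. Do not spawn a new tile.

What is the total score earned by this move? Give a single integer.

Answer: 64

Derivation:
Slide right:
row 0: [0, 8, 32] -> [0, 8, 32]  score +0 (running 0)
row 1: [16, 32, 32] -> [0, 16, 64]  score +64 (running 64)
row 2: [2, 0, 16] -> [0, 2, 16]  score +0 (running 64)
Board after move:
 0  8 32
 0 16 64
 0  2 16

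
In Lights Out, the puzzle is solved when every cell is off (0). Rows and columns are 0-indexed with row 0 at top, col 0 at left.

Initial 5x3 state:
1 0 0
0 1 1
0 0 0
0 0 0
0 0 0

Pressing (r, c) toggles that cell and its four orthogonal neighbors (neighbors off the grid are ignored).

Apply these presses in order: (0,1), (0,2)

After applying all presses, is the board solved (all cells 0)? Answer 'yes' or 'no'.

Answer: yes

Derivation:
After press 1 at (0,1):
0 1 1
0 0 1
0 0 0
0 0 0
0 0 0

After press 2 at (0,2):
0 0 0
0 0 0
0 0 0
0 0 0
0 0 0

Lights still on: 0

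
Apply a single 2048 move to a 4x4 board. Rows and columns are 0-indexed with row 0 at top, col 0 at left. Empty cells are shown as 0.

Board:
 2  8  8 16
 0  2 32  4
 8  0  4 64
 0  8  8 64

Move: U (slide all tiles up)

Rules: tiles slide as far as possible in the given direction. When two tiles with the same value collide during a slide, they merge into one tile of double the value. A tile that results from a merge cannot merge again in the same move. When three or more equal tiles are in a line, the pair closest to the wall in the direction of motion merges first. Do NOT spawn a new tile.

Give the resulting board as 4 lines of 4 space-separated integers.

Slide up:
col 0: [2, 0, 8, 0] -> [2, 8, 0, 0]
col 1: [8, 2, 0, 8] -> [8, 2, 8, 0]
col 2: [8, 32, 4, 8] -> [8, 32, 4, 8]
col 3: [16, 4, 64, 64] -> [16, 4, 128, 0]

Answer:   2   8   8  16
  8   2  32   4
  0   8   4 128
  0   0   8   0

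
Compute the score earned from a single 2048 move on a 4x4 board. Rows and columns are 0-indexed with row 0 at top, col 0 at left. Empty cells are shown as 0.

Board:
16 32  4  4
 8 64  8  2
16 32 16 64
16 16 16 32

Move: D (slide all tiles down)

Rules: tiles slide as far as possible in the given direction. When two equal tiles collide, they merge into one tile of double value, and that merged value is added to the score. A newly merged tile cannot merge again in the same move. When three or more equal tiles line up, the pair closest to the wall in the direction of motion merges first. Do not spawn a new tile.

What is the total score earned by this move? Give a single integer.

Answer: 64

Derivation:
Slide down:
col 0: [16, 8, 16, 16] -> [0, 16, 8, 32]  score +32 (running 32)
col 1: [32, 64, 32, 16] -> [32, 64, 32, 16]  score +0 (running 32)
col 2: [4, 8, 16, 16] -> [0, 4, 8, 32]  score +32 (running 64)
col 3: [4, 2, 64, 32] -> [4, 2, 64, 32]  score +0 (running 64)
Board after move:
 0 32  0  4
16 64  4  2
 8 32  8 64
32 16 32 32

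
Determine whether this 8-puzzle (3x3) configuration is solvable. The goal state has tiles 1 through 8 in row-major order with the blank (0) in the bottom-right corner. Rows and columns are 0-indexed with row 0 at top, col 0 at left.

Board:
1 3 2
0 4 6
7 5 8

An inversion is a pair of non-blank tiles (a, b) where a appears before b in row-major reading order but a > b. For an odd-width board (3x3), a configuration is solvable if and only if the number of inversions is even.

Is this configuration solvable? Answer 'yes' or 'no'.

Inversions (pairs i<j in row-major order where tile[i] > tile[j] > 0): 3
3 is odd, so the puzzle is not solvable.

Answer: no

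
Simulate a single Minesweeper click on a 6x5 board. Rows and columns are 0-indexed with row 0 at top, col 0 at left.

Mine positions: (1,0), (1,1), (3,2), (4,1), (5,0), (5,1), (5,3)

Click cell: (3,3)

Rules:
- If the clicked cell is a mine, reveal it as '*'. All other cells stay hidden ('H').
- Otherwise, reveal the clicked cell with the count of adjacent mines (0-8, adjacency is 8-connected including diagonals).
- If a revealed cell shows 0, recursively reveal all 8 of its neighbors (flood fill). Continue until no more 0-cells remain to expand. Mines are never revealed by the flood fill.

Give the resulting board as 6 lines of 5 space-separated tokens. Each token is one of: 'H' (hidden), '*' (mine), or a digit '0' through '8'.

H H H H H
H H H H H
H H H H H
H H H 1 H
H H H H H
H H H H H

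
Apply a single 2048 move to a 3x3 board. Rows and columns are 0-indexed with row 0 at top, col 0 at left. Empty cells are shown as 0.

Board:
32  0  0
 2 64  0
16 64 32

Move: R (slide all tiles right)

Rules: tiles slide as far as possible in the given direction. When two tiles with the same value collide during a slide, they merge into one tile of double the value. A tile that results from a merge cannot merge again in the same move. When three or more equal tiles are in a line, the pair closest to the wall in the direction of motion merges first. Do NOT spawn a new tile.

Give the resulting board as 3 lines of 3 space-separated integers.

Slide right:
row 0: [32, 0, 0] -> [0, 0, 32]
row 1: [2, 64, 0] -> [0, 2, 64]
row 2: [16, 64, 32] -> [16, 64, 32]

Answer:  0  0 32
 0  2 64
16 64 32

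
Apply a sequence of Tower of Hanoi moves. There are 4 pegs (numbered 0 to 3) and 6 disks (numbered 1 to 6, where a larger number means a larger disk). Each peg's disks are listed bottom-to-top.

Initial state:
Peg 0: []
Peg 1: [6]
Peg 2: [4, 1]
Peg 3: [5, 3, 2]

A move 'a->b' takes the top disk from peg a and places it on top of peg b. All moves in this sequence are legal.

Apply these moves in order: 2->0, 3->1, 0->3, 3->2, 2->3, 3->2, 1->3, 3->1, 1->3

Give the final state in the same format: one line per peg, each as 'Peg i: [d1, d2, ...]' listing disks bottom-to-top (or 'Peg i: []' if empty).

After move 1 (2->0):
Peg 0: [1]
Peg 1: [6]
Peg 2: [4]
Peg 3: [5, 3, 2]

After move 2 (3->1):
Peg 0: [1]
Peg 1: [6, 2]
Peg 2: [4]
Peg 3: [5, 3]

After move 3 (0->3):
Peg 0: []
Peg 1: [6, 2]
Peg 2: [4]
Peg 3: [5, 3, 1]

After move 4 (3->2):
Peg 0: []
Peg 1: [6, 2]
Peg 2: [4, 1]
Peg 3: [5, 3]

After move 5 (2->3):
Peg 0: []
Peg 1: [6, 2]
Peg 2: [4]
Peg 3: [5, 3, 1]

After move 6 (3->2):
Peg 0: []
Peg 1: [6, 2]
Peg 2: [4, 1]
Peg 3: [5, 3]

After move 7 (1->3):
Peg 0: []
Peg 1: [6]
Peg 2: [4, 1]
Peg 3: [5, 3, 2]

After move 8 (3->1):
Peg 0: []
Peg 1: [6, 2]
Peg 2: [4, 1]
Peg 3: [5, 3]

After move 9 (1->3):
Peg 0: []
Peg 1: [6]
Peg 2: [4, 1]
Peg 3: [5, 3, 2]

Answer: Peg 0: []
Peg 1: [6]
Peg 2: [4, 1]
Peg 3: [5, 3, 2]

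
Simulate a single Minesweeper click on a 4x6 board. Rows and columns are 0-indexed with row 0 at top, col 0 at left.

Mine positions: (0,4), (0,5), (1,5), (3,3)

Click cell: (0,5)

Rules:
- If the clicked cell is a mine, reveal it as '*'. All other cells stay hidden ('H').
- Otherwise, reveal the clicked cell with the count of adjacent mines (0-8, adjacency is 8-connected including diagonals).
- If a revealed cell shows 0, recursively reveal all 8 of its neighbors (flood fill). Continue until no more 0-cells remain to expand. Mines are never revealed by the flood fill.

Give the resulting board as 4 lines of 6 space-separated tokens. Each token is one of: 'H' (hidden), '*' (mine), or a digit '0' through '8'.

H H H H H *
H H H H H H
H H H H H H
H H H H H H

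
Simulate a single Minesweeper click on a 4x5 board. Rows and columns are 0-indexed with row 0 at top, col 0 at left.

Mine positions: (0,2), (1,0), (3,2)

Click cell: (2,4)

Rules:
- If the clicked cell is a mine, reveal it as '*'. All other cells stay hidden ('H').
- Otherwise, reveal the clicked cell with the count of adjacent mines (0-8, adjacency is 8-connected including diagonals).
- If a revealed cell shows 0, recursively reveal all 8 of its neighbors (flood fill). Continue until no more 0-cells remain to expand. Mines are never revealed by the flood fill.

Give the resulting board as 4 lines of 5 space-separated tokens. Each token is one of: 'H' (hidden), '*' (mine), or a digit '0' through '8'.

H H H 1 0
H H H 1 0
H H H 1 0
H H H 1 0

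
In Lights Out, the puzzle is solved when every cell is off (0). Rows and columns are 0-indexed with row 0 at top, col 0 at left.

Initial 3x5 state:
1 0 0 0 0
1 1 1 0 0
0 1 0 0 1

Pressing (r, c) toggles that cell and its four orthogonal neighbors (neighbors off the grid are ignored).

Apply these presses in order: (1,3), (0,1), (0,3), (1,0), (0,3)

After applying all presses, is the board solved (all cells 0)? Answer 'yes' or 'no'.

After press 1 at (1,3):
1 0 0 1 0
1 1 0 1 1
0 1 0 1 1

After press 2 at (0,1):
0 1 1 1 0
1 0 0 1 1
0 1 0 1 1

After press 3 at (0,3):
0 1 0 0 1
1 0 0 0 1
0 1 0 1 1

After press 4 at (1,0):
1 1 0 0 1
0 1 0 0 1
1 1 0 1 1

After press 5 at (0,3):
1 1 1 1 0
0 1 0 1 1
1 1 0 1 1

Lights still on: 11

Answer: no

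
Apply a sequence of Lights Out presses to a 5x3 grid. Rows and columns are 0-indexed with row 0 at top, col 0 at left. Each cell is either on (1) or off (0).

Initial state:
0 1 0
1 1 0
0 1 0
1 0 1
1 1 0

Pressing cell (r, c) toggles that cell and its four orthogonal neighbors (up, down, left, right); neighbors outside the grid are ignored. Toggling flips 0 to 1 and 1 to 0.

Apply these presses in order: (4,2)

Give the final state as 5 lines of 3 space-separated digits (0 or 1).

After press 1 at (4,2):
0 1 0
1 1 0
0 1 0
1 0 0
1 0 1

Answer: 0 1 0
1 1 0
0 1 0
1 0 0
1 0 1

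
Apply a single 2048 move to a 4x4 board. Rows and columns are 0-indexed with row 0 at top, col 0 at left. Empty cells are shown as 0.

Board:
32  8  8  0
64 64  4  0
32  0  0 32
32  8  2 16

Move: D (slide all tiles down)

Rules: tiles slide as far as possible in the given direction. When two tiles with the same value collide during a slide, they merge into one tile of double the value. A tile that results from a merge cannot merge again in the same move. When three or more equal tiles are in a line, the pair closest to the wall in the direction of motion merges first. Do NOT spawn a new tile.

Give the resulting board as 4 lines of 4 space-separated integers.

Slide down:
col 0: [32, 64, 32, 32] -> [0, 32, 64, 64]
col 1: [8, 64, 0, 8] -> [0, 8, 64, 8]
col 2: [8, 4, 0, 2] -> [0, 8, 4, 2]
col 3: [0, 0, 32, 16] -> [0, 0, 32, 16]

Answer:  0  0  0  0
32  8  8  0
64 64  4 32
64  8  2 16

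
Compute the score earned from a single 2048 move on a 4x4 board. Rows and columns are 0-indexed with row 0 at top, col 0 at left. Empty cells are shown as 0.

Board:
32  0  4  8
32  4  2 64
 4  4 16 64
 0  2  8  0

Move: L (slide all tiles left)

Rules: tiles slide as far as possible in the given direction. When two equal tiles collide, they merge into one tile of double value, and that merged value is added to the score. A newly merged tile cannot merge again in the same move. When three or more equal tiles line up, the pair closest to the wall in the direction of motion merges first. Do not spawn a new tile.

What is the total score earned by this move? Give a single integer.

Answer: 8

Derivation:
Slide left:
row 0: [32, 0, 4, 8] -> [32, 4, 8, 0]  score +0 (running 0)
row 1: [32, 4, 2, 64] -> [32, 4, 2, 64]  score +0 (running 0)
row 2: [4, 4, 16, 64] -> [8, 16, 64, 0]  score +8 (running 8)
row 3: [0, 2, 8, 0] -> [2, 8, 0, 0]  score +0 (running 8)
Board after move:
32  4  8  0
32  4  2 64
 8 16 64  0
 2  8  0  0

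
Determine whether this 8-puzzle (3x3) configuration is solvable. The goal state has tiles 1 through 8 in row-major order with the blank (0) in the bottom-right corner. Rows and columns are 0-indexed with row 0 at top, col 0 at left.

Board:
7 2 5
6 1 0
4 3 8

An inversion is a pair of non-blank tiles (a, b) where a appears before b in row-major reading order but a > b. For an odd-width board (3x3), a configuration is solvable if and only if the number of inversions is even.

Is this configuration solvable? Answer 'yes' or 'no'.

Inversions (pairs i<j in row-major order where tile[i] > tile[j] > 0): 14
14 is even, so the puzzle is solvable.

Answer: yes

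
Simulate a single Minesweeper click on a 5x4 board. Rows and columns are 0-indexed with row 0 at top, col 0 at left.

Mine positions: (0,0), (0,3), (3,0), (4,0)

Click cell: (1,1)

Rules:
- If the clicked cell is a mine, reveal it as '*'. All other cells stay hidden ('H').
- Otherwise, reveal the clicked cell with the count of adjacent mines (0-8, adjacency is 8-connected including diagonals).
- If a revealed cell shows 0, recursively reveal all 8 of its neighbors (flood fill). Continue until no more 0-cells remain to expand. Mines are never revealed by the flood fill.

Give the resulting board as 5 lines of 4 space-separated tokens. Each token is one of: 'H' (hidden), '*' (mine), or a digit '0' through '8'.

H H H H
H 1 H H
H H H H
H H H H
H H H H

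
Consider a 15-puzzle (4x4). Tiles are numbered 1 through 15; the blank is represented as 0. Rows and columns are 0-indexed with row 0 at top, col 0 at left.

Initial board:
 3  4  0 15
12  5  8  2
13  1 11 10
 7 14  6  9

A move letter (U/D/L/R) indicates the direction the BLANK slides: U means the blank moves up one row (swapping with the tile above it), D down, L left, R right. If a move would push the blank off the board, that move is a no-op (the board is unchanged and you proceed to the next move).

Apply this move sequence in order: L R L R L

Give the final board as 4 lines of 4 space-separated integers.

After move 1 (L):
 3  0  4 15
12  5  8  2
13  1 11 10
 7 14  6  9

After move 2 (R):
 3  4  0 15
12  5  8  2
13  1 11 10
 7 14  6  9

After move 3 (L):
 3  0  4 15
12  5  8  2
13  1 11 10
 7 14  6  9

After move 4 (R):
 3  4  0 15
12  5  8  2
13  1 11 10
 7 14  6  9

After move 5 (L):
 3  0  4 15
12  5  8  2
13  1 11 10
 7 14  6  9

Answer:  3  0  4 15
12  5  8  2
13  1 11 10
 7 14  6  9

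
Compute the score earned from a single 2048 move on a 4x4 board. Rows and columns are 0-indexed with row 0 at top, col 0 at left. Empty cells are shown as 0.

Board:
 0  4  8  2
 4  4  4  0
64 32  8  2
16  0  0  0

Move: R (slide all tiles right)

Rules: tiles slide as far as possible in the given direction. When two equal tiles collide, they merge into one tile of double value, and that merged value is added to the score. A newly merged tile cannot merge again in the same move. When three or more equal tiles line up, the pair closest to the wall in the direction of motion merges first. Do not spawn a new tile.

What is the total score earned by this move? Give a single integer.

Answer: 8

Derivation:
Slide right:
row 0: [0, 4, 8, 2] -> [0, 4, 8, 2]  score +0 (running 0)
row 1: [4, 4, 4, 0] -> [0, 0, 4, 8]  score +8 (running 8)
row 2: [64, 32, 8, 2] -> [64, 32, 8, 2]  score +0 (running 8)
row 3: [16, 0, 0, 0] -> [0, 0, 0, 16]  score +0 (running 8)
Board after move:
 0  4  8  2
 0  0  4  8
64 32  8  2
 0  0  0 16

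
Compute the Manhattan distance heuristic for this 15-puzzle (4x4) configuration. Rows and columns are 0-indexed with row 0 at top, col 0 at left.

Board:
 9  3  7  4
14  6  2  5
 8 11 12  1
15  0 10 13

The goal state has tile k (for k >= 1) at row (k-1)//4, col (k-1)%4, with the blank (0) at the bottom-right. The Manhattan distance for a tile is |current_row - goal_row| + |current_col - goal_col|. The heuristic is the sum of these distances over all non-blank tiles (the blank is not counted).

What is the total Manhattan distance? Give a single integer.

Answer: 30

Derivation:
Tile 9: (0,0)->(2,0) = 2
Tile 3: (0,1)->(0,2) = 1
Tile 7: (0,2)->(1,2) = 1
Tile 4: (0,3)->(0,3) = 0
Tile 14: (1,0)->(3,1) = 3
Tile 6: (1,1)->(1,1) = 0
Tile 2: (1,2)->(0,1) = 2
Tile 5: (1,3)->(1,0) = 3
Tile 8: (2,0)->(1,3) = 4
Tile 11: (2,1)->(2,2) = 1
Tile 12: (2,2)->(2,3) = 1
Tile 1: (2,3)->(0,0) = 5
Tile 15: (3,0)->(3,2) = 2
Tile 10: (3,2)->(2,1) = 2
Tile 13: (3,3)->(3,0) = 3
Sum: 2 + 1 + 1 + 0 + 3 + 0 + 2 + 3 + 4 + 1 + 1 + 5 + 2 + 2 + 3 = 30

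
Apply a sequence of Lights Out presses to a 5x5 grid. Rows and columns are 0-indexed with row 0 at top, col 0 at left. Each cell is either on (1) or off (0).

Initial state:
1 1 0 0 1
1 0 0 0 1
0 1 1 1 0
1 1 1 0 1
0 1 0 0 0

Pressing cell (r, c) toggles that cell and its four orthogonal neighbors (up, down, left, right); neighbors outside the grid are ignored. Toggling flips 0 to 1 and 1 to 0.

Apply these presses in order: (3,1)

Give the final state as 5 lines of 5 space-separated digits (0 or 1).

Answer: 1 1 0 0 1
1 0 0 0 1
0 0 1 1 0
0 0 0 0 1
0 0 0 0 0

Derivation:
After press 1 at (3,1):
1 1 0 0 1
1 0 0 0 1
0 0 1 1 0
0 0 0 0 1
0 0 0 0 0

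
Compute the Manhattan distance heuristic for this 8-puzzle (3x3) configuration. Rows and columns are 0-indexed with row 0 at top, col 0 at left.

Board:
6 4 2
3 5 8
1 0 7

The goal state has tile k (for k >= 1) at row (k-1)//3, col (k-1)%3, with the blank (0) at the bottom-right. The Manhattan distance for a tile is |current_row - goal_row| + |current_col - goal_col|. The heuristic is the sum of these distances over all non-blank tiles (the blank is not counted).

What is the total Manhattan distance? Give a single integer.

Answer: 15

Derivation:
Tile 6: (0,0)->(1,2) = 3
Tile 4: (0,1)->(1,0) = 2
Tile 2: (0,2)->(0,1) = 1
Tile 3: (1,0)->(0,2) = 3
Tile 5: (1,1)->(1,1) = 0
Tile 8: (1,2)->(2,1) = 2
Tile 1: (2,0)->(0,0) = 2
Tile 7: (2,2)->(2,0) = 2
Sum: 3 + 2 + 1 + 3 + 0 + 2 + 2 + 2 = 15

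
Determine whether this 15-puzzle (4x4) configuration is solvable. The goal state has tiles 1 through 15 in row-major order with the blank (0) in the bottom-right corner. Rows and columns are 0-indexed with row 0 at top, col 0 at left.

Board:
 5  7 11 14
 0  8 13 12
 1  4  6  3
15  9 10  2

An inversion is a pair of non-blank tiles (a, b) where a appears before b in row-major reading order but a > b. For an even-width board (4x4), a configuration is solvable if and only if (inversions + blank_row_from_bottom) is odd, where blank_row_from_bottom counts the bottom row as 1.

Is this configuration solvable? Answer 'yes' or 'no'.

Answer: no

Derivation:
Inversions: 57
Blank is in row 1 (0-indexed from top), which is row 3 counting from the bottom (bottom = 1).
57 + 3 = 60, which is even, so the puzzle is not solvable.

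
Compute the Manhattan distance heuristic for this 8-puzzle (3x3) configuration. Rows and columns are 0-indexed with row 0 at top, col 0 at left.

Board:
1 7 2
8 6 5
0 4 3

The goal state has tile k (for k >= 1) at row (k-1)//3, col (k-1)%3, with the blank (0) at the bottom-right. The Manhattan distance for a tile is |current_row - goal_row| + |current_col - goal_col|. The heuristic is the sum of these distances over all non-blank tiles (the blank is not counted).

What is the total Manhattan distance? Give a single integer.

Tile 1: (0,0)->(0,0) = 0
Tile 7: (0,1)->(2,0) = 3
Tile 2: (0,2)->(0,1) = 1
Tile 8: (1,0)->(2,1) = 2
Tile 6: (1,1)->(1,2) = 1
Tile 5: (1,2)->(1,1) = 1
Tile 4: (2,1)->(1,0) = 2
Tile 3: (2,2)->(0,2) = 2
Sum: 0 + 3 + 1 + 2 + 1 + 1 + 2 + 2 = 12

Answer: 12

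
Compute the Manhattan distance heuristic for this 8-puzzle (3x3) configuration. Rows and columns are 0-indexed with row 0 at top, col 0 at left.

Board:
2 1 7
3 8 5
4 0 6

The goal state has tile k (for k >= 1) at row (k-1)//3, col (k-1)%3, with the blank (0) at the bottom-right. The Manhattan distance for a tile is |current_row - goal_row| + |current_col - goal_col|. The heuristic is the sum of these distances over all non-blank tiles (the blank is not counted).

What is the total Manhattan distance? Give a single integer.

Answer: 13

Derivation:
Tile 2: (0,0)->(0,1) = 1
Tile 1: (0,1)->(0,0) = 1
Tile 7: (0,2)->(2,0) = 4
Tile 3: (1,0)->(0,2) = 3
Tile 8: (1,1)->(2,1) = 1
Tile 5: (1,2)->(1,1) = 1
Tile 4: (2,0)->(1,0) = 1
Tile 6: (2,2)->(1,2) = 1
Sum: 1 + 1 + 4 + 3 + 1 + 1 + 1 + 1 = 13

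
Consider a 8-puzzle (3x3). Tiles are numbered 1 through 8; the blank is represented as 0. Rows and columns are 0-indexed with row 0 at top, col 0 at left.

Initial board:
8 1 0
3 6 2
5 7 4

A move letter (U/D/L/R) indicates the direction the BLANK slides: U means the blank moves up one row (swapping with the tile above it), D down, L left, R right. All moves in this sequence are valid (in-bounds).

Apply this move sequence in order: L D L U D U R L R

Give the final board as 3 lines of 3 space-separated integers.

Answer: 6 0 1
8 3 2
5 7 4

Derivation:
After move 1 (L):
8 0 1
3 6 2
5 7 4

After move 2 (D):
8 6 1
3 0 2
5 7 4

After move 3 (L):
8 6 1
0 3 2
5 7 4

After move 4 (U):
0 6 1
8 3 2
5 7 4

After move 5 (D):
8 6 1
0 3 2
5 7 4

After move 6 (U):
0 6 1
8 3 2
5 7 4

After move 7 (R):
6 0 1
8 3 2
5 7 4

After move 8 (L):
0 6 1
8 3 2
5 7 4

After move 9 (R):
6 0 1
8 3 2
5 7 4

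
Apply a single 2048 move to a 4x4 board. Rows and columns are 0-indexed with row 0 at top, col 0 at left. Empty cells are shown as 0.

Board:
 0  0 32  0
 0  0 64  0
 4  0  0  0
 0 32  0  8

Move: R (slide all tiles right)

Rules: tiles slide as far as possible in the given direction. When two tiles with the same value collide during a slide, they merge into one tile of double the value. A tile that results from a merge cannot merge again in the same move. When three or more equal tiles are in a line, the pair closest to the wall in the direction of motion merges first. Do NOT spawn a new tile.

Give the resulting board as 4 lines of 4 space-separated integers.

Answer:  0  0  0 32
 0  0  0 64
 0  0  0  4
 0  0 32  8

Derivation:
Slide right:
row 0: [0, 0, 32, 0] -> [0, 0, 0, 32]
row 1: [0, 0, 64, 0] -> [0, 0, 0, 64]
row 2: [4, 0, 0, 0] -> [0, 0, 0, 4]
row 3: [0, 32, 0, 8] -> [0, 0, 32, 8]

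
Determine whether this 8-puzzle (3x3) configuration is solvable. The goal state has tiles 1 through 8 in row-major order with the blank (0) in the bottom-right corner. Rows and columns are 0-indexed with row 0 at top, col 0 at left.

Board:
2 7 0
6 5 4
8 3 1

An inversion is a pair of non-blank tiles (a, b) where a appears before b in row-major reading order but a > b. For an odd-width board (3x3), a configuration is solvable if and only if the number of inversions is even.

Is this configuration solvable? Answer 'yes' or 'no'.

Answer: yes

Derivation:
Inversions (pairs i<j in row-major order where tile[i] > tile[j] > 0): 18
18 is even, so the puzzle is solvable.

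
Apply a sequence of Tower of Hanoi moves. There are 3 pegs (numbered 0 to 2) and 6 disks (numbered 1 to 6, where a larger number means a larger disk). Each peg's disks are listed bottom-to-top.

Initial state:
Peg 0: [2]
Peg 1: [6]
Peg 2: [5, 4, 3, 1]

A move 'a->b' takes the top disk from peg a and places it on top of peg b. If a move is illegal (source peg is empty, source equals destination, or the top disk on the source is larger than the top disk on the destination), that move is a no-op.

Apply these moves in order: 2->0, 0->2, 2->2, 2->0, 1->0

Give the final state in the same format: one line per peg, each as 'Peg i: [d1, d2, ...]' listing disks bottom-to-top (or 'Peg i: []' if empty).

After move 1 (2->0):
Peg 0: [2, 1]
Peg 1: [6]
Peg 2: [5, 4, 3]

After move 2 (0->2):
Peg 0: [2]
Peg 1: [6]
Peg 2: [5, 4, 3, 1]

After move 3 (2->2):
Peg 0: [2]
Peg 1: [6]
Peg 2: [5, 4, 3, 1]

After move 4 (2->0):
Peg 0: [2, 1]
Peg 1: [6]
Peg 2: [5, 4, 3]

After move 5 (1->0):
Peg 0: [2, 1]
Peg 1: [6]
Peg 2: [5, 4, 3]

Answer: Peg 0: [2, 1]
Peg 1: [6]
Peg 2: [5, 4, 3]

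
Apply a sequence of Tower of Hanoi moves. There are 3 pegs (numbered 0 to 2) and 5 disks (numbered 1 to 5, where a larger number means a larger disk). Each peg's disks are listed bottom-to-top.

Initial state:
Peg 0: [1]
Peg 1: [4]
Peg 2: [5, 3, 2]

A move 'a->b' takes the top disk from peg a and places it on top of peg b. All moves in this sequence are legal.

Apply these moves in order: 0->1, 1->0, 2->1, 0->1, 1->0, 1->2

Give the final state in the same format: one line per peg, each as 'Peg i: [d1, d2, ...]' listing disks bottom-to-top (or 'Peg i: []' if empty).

After move 1 (0->1):
Peg 0: []
Peg 1: [4, 1]
Peg 2: [5, 3, 2]

After move 2 (1->0):
Peg 0: [1]
Peg 1: [4]
Peg 2: [5, 3, 2]

After move 3 (2->1):
Peg 0: [1]
Peg 1: [4, 2]
Peg 2: [5, 3]

After move 4 (0->1):
Peg 0: []
Peg 1: [4, 2, 1]
Peg 2: [5, 3]

After move 5 (1->0):
Peg 0: [1]
Peg 1: [4, 2]
Peg 2: [5, 3]

After move 6 (1->2):
Peg 0: [1]
Peg 1: [4]
Peg 2: [5, 3, 2]

Answer: Peg 0: [1]
Peg 1: [4]
Peg 2: [5, 3, 2]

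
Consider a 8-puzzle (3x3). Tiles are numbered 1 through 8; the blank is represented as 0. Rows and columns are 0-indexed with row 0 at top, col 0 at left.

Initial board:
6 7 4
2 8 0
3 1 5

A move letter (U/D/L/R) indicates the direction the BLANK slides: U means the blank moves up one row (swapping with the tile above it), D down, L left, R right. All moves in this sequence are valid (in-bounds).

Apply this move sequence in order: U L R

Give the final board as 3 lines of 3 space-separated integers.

After move 1 (U):
6 7 0
2 8 4
3 1 5

After move 2 (L):
6 0 7
2 8 4
3 1 5

After move 3 (R):
6 7 0
2 8 4
3 1 5

Answer: 6 7 0
2 8 4
3 1 5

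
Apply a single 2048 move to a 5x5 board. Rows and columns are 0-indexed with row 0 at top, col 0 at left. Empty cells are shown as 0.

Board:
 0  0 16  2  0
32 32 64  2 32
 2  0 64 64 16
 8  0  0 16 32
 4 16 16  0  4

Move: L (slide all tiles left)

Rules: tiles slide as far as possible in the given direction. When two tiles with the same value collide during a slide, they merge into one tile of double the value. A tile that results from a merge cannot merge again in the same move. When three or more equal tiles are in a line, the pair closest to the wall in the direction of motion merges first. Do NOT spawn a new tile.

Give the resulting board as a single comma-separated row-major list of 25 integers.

Answer: 16, 2, 0, 0, 0, 64, 64, 2, 32, 0, 2, 128, 16, 0, 0, 8, 16, 32, 0, 0, 4, 32, 4, 0, 0

Derivation:
Slide left:
row 0: [0, 0, 16, 2, 0] -> [16, 2, 0, 0, 0]
row 1: [32, 32, 64, 2, 32] -> [64, 64, 2, 32, 0]
row 2: [2, 0, 64, 64, 16] -> [2, 128, 16, 0, 0]
row 3: [8, 0, 0, 16, 32] -> [8, 16, 32, 0, 0]
row 4: [4, 16, 16, 0, 4] -> [4, 32, 4, 0, 0]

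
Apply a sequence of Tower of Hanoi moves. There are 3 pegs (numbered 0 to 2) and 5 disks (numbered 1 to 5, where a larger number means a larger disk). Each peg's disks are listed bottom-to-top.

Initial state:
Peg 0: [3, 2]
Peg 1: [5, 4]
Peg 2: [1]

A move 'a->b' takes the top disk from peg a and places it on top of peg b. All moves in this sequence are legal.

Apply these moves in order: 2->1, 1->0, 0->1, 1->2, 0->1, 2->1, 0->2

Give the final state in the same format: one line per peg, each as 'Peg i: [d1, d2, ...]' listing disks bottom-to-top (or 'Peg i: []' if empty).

After move 1 (2->1):
Peg 0: [3, 2]
Peg 1: [5, 4, 1]
Peg 2: []

After move 2 (1->0):
Peg 0: [3, 2, 1]
Peg 1: [5, 4]
Peg 2: []

After move 3 (0->1):
Peg 0: [3, 2]
Peg 1: [5, 4, 1]
Peg 2: []

After move 4 (1->2):
Peg 0: [3, 2]
Peg 1: [5, 4]
Peg 2: [1]

After move 5 (0->1):
Peg 0: [3]
Peg 1: [5, 4, 2]
Peg 2: [1]

After move 6 (2->1):
Peg 0: [3]
Peg 1: [5, 4, 2, 1]
Peg 2: []

After move 7 (0->2):
Peg 0: []
Peg 1: [5, 4, 2, 1]
Peg 2: [3]

Answer: Peg 0: []
Peg 1: [5, 4, 2, 1]
Peg 2: [3]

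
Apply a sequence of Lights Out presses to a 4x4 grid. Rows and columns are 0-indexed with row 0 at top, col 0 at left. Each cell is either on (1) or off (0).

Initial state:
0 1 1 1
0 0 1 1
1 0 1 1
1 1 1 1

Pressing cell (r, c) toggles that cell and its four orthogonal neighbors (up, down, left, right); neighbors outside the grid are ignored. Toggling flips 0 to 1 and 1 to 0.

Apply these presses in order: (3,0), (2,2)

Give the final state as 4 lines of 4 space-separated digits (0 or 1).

Answer: 0 1 1 1
0 0 0 1
0 1 0 0
0 0 0 1

Derivation:
After press 1 at (3,0):
0 1 1 1
0 0 1 1
0 0 1 1
0 0 1 1

After press 2 at (2,2):
0 1 1 1
0 0 0 1
0 1 0 0
0 0 0 1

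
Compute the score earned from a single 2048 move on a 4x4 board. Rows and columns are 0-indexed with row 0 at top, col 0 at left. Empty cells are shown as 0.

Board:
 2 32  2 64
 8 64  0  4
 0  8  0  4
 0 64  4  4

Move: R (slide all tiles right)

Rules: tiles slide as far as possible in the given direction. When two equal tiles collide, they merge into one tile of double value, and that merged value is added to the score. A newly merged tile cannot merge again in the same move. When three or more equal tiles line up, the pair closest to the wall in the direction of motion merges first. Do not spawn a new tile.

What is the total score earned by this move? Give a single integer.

Answer: 8

Derivation:
Slide right:
row 0: [2, 32, 2, 64] -> [2, 32, 2, 64]  score +0 (running 0)
row 1: [8, 64, 0, 4] -> [0, 8, 64, 4]  score +0 (running 0)
row 2: [0, 8, 0, 4] -> [0, 0, 8, 4]  score +0 (running 0)
row 3: [0, 64, 4, 4] -> [0, 0, 64, 8]  score +8 (running 8)
Board after move:
 2 32  2 64
 0  8 64  4
 0  0  8  4
 0  0 64  8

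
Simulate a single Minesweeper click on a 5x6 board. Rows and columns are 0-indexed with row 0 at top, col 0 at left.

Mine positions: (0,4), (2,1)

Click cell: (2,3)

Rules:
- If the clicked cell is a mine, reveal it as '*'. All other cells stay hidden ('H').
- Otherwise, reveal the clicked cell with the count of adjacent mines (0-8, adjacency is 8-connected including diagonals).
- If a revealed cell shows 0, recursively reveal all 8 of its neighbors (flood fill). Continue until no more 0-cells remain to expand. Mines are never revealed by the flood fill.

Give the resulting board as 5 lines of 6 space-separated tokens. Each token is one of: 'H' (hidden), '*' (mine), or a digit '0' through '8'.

H H H H H H
H H 1 1 1 1
H H 1 0 0 0
1 1 1 0 0 0
0 0 0 0 0 0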